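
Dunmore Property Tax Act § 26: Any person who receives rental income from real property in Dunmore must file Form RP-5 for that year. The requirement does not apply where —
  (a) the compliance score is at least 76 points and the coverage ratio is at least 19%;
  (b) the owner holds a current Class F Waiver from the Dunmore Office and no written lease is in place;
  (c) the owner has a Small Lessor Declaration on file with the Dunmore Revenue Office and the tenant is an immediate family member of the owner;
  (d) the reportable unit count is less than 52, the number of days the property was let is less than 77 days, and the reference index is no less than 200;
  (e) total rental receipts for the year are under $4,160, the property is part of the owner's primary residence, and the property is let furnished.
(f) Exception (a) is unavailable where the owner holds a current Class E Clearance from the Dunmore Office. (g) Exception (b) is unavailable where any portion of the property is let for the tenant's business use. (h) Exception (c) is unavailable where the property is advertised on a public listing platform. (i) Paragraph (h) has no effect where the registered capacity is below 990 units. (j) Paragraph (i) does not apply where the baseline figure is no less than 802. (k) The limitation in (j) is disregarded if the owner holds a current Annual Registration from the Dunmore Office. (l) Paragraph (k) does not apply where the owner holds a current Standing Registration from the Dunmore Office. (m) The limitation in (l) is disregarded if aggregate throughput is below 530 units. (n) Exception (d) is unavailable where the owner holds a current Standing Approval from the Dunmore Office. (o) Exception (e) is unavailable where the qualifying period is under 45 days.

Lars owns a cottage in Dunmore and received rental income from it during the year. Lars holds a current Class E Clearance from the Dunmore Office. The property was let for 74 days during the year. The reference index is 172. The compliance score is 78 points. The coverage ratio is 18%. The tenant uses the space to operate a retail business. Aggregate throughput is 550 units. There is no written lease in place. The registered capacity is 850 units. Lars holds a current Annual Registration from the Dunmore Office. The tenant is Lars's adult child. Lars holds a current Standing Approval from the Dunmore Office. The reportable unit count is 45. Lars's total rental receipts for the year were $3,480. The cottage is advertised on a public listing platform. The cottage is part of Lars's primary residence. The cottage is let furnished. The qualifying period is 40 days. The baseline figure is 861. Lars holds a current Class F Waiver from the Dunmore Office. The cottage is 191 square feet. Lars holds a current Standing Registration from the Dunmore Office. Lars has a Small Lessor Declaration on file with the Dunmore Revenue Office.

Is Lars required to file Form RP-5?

Exception (a) fails — the coverage ratio is 18%, short of 19%.
Exception (b) is satisfied on its face — a current Class F Waiver is held; there is no written lease. Turning to paragraph (g): (g) is triggered — the space is let for business use. Exception (b) does not apply.
Exception (c) is satisfied on its face — a Small Lessor Declaration is on file; the tenant is an immediate family member. However, paragraphs (h)–(m) must be considered: (h) operates against (c): the property is publicly advertised. (i) would limit (h) — the registered capacity is 850 units, below the 990 units limit — but (j) sets (i) aside: (j) operates against (i): the baseline figure is 861, meeting the 802 threshold. (k) operates (a current Annual Registration is held), but is itself disapplied by (l): (l) operates against (k): a current Standing Registration is held. (m), which would lift (l), is inapplicable — aggregate throughput is 550 units, not below 530 units. (c) is therefore removed.
Exception (d) requires that the reference index is no less than 200; but the reference index is 172, short of 200, so (d) is unavailable.
All of (e)'s requirements are met (total rental receipts for the year are $3,480, under the $4,160 limit; the cottage is part of the primary residence; the property is let furnished). But: (o) is triggered — the qualifying period is 40 days, under the 45 days limit. So (e) is unavailable.
No exception applies. The general rule governs.

Yes — Lars must file Form RP-5.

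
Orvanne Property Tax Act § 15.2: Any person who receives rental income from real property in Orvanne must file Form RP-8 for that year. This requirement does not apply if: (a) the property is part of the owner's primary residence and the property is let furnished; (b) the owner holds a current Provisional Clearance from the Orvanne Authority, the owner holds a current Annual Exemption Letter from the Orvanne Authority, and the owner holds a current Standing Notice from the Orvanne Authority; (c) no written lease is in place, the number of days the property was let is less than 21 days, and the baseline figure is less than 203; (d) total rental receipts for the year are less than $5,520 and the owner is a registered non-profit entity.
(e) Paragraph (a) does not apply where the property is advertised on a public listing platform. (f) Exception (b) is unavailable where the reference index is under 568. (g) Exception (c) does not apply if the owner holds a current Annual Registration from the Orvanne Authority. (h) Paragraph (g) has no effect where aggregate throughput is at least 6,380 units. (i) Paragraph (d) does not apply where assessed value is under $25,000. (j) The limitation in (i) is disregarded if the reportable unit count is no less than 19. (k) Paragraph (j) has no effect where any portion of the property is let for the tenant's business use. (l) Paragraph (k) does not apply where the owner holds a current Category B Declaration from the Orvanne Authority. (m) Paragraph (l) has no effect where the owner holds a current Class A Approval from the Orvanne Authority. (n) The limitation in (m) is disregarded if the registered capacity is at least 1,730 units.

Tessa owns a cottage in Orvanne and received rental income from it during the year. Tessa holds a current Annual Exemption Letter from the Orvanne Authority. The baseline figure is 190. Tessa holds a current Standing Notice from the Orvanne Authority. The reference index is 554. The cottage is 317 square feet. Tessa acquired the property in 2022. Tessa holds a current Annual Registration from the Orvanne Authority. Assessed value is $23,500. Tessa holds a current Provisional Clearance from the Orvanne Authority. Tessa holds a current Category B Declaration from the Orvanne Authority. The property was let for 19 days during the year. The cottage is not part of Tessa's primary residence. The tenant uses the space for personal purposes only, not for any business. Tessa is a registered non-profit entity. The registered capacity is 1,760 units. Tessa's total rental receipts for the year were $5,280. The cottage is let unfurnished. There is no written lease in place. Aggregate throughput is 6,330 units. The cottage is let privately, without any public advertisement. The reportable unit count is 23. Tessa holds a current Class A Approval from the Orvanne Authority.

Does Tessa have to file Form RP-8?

No — exception (d) applies; Tessa is not required to file Form RP-8.

Exception (a) fails — the cottage is not part of the primary residence.
All of (b)'s requirements are met (a current Provisional Clearance is held; a current Annual Exemption Letter is held; a current Standing Notice is held). But applying paragraph (f): (f) operates against (b): the reference index is 554, under the 568 limit. So (b) is unavailable.
Exception (c) is satisfied on its face — there is no written lease; the number of days the property was let is 19 days, less than the 21 days limit; the baseline figure is 190, less than the 203 limit. But applying paragraphs (g)–(h): (g) operates — a current Annual Registration is held. (h) is not engaged (aggregate throughput is 6,330 units, short of 6,380 units), so (g) stands. (c) is therefore removed.
Exception (d): total rental receipts for the year are $5,280, less than the $5,520 limit; Tessa is a registered non-profit — every condition holds. As to paragraphs (i)–(n): (i) is engaged (assessed value is $23,500, under the $25,000 limit), but is itself disapplied by (j): (j) operates against (i): the reportable unit count is 23, meeting the 19 threshold. (k), which would lift (j), is not engaged — the space is used for personal purposes only. (d) remains available.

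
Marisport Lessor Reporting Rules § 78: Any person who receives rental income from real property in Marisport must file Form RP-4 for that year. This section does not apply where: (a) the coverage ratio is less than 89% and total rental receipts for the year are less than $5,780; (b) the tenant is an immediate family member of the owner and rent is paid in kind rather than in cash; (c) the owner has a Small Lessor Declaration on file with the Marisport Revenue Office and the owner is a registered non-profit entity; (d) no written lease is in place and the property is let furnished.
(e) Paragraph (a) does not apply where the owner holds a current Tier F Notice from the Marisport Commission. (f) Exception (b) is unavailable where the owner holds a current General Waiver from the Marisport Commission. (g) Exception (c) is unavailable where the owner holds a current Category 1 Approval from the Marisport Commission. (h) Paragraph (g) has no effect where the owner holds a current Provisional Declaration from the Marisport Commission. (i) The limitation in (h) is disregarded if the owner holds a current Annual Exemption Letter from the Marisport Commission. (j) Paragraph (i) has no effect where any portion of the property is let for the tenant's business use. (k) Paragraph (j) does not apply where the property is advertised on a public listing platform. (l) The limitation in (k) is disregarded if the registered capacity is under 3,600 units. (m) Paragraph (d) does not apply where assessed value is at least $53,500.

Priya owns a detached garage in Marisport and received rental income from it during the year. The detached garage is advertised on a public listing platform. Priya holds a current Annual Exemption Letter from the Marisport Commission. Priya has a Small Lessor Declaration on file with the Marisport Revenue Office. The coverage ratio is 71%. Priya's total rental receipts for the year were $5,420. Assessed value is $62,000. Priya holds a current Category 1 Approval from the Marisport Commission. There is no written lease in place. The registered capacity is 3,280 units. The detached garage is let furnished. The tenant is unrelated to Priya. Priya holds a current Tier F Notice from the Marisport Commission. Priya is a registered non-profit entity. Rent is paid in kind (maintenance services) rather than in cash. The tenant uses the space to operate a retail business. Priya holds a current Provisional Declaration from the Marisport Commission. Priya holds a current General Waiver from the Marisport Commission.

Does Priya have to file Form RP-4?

Exception (a): the coverage ratio is 71%, less than the 89% limit; total rental receipts for the year are $5,420, less than the $5,780 limit — every condition holds. But: (e) is engaged — a current Tier F Notice is held. So (a) is unavailable.
Exception (b) requires that the tenant is an immediate family member of the owner; but the tenant is unrelated to the owner, so (b) is unavailable.
Exception (c) is satisfied on its face — a Small Lessor Declaration is on file; Priya is a registered non-profit. Under paragraphs (g)–(l): (g) would limit (c) — a current Category 1 Approval is held — but (h) sets (g) aside: (h) operates against (g): a current Provisional Declaration is held. (i) is triggered (a current Annual Exemption Letter is held), but is overridden by (j): (j) operates — the space is let for business use. (k) would limit (j) — the property is publicly advertised — but (l) sets (k) aside: (l) is engaged — the registered capacity is 3,280 units, under the 3,600 units limit. (c) remains available.
All of (d)'s requirements are met (there is no written lease; the property is let furnished). However, paragraph (m) must be considered: (m) operates against (d): assessed value is $62,000, meeting the $53,500 threshold. Exception (d) does not apply.

No — exception (c) applies; Priya is not required to file Form RP-4.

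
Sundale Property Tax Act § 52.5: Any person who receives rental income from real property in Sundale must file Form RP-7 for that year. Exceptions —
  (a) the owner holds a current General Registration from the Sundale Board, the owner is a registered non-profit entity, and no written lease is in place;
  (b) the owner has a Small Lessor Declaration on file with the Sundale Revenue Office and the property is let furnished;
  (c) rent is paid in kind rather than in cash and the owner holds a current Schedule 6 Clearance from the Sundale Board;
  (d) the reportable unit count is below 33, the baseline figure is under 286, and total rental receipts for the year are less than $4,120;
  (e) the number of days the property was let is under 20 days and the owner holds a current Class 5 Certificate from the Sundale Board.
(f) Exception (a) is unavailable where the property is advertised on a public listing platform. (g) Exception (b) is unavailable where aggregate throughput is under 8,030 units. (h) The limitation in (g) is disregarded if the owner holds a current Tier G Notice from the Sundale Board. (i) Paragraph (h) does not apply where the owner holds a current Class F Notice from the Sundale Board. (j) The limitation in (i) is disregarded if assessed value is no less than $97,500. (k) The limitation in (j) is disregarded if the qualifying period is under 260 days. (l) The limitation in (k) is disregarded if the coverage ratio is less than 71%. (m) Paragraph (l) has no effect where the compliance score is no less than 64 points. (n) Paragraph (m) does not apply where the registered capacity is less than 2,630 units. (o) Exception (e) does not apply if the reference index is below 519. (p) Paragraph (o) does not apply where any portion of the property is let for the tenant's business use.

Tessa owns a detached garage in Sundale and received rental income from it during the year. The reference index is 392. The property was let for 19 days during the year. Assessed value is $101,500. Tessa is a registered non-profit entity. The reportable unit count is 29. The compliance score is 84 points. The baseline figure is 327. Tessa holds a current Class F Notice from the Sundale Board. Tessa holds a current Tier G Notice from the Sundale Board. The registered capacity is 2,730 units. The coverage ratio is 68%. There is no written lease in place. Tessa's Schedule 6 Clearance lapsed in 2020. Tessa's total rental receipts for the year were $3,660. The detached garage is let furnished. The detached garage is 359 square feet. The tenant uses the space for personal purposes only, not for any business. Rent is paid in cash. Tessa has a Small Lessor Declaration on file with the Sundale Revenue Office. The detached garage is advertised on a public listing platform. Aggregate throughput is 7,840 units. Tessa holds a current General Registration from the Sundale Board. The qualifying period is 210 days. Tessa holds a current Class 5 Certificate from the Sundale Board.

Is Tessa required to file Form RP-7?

Yes — Tessa must file Form RP-7.

Exception (a)'s conditions are all satisfied: a current General Registration is held; Tessa is a registered non-profit; there is no written lease. However, paragraph (f) must be considered: (f) applies — the property is publicly advertised. (a) is therefore removed.
Exception (b) is satisfied on its face — a Small Lessor Declaration is on file; the property is let furnished. However, paragraphs (g)–(n) must be considered: (g) operates against (b): aggregate throughput is 7,840 units, under the 8,030 units limit. (h) applies (a current Tier G Notice is held), but is set aside by (i): (i) operates against (h): a current Class F Notice is held. (j) would limit (i) — assessed value is $101,500, meeting the $97,500 threshold — but (k) sets (j) aside: (k) operates — the qualifying period is 210 days, under the 260 days limit. (l) would limit (k) — the coverage ratio is 68%, less than the 71% limit — but (m) sets (l) aside: (m) is triggered — the compliance score is 84 points, meeting the 64 points threshold. (n) does not operate here (the registered capacity is 2,730 units, not less than 2,630 units), so (m) stands. (b) is therefore removed.
Exception (c) does not apply: rent is paid in cash.
Exception (d) does not apply: the baseline figure is 327, not under 286.
Exception (e)'s conditions are all satisfied: the number of days the property was let is 19 days, under the 20 days limit; a current Class 5 Certificate is held. But applying paragraphs (o)–(p): (o) operates against (e): the reference index is 392, below the 519 limit. (p) is inapplicable (the space is used for personal purposes only), so (o) stands. (e) is therefore removed.
No exception applies. The general rule governs.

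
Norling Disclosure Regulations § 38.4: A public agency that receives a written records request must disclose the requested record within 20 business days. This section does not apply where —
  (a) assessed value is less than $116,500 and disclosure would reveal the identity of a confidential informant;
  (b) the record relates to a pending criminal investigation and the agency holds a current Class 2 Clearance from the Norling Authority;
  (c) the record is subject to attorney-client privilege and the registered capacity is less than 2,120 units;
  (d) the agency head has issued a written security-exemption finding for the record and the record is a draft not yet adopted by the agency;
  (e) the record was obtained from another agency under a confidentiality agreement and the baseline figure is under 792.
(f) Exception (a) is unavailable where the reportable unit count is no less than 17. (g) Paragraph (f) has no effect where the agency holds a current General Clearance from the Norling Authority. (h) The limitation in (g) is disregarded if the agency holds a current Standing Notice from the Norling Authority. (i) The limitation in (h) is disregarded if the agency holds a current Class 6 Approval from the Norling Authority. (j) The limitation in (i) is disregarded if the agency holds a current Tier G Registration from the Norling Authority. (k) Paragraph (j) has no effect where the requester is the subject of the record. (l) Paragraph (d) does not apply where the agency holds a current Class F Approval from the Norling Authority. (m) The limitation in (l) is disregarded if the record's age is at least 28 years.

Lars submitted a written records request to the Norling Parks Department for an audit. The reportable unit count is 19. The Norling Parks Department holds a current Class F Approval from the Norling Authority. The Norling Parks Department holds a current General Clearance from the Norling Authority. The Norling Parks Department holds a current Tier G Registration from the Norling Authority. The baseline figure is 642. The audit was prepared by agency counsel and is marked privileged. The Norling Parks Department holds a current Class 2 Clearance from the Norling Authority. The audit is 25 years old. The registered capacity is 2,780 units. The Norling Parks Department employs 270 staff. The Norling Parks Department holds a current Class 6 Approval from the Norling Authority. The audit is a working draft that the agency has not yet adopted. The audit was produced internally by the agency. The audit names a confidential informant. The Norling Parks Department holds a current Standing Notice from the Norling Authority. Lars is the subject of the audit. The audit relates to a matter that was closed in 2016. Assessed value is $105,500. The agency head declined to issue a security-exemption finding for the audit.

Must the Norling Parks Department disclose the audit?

Exception (a) is satisfied on its face — assessed value is $105,500, less than the $116,500 limit; the audit names a confidential informant. As to paragraphs (f)–(k): (f) would limit (a) — the reportable unit count is 19, meeting the 17 threshold — but (g) sets (f) aside: (g) operates against (f): a current General Clearance is held. (h) is triggered (a current Standing Notice is held), but yields to (i): (i) is triggered — a current Class 6 Approval is held. (j) operates (a current Tier G Registration is held), but is overridden by (k): (k) operates — Lars is the subject of the audit. (a) remains available.
Exception (b) fails — the audit relates to a closed matter.
Exception (c) does not apply: the registered capacity is 2,780 units, not less than 2,120 units.
Exception (d) does not apply: the agency head declined to issue a security-exemption finding.
Exception (e) does not apply: the audit was produced internally.

No — exception (a) applies; the Norling Parks Department is not required to disclose the audit.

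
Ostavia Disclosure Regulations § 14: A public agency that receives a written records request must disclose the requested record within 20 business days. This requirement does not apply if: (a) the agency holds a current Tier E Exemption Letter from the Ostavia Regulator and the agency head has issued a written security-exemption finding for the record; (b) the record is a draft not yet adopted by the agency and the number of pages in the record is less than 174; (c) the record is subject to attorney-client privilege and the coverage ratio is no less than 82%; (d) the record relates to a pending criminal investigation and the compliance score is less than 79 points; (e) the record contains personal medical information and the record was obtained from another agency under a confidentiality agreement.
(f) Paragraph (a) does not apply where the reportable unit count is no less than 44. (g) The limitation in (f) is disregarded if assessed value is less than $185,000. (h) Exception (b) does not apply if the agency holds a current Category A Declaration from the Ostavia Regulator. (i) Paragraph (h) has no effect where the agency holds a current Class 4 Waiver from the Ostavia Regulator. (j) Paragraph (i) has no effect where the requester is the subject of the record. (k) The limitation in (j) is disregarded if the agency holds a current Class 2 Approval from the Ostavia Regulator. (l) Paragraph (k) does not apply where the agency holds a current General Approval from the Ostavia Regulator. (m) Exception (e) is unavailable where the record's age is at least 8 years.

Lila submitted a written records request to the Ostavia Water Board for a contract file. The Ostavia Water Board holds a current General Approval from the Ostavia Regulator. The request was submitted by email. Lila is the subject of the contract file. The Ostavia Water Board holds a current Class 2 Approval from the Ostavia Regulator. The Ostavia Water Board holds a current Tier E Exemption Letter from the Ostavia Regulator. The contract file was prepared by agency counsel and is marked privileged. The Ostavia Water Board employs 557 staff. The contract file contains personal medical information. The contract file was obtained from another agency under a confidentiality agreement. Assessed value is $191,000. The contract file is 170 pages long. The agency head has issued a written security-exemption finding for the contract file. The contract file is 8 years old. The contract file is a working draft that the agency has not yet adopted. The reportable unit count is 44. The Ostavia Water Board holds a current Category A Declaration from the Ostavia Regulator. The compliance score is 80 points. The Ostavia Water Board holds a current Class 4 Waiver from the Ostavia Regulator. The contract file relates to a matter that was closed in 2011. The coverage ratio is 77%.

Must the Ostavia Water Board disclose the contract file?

All of (a)'s requirements are met (a current Tier E Exemption Letter is held; a written security-exemption finding has been issued). Turning to paragraphs (f)–(g): (f) operates against (a): the reportable unit count is 44, meeting the 44 threshold. (g), which would lift (f), is not triggered — assessed value is $191,000, not less than $185,000. So (a) is unavailable.
Exception (b)'s conditions are all satisfied: the contract file is an unadopted draft; the number of pages in the record is 170, less than the 174 limit. But: (h) is triggered — a current Category A Declaration is held. (i) applies (a current Class 4 Waiver is held), but is itself disapplied by (j): (j) operates against (i): Lila is the subject of the contract file. (k) would limit (j) — a current Class 2 Approval is held — but (l) sets (k) aside: (l) operates against (k): a current General Approval is held. Exception (b) does not apply.
Exception (c) requires that the coverage ratio is no less than 82%; but the coverage ratio is 77%, short of 82%, so (c) is unavailable.
Exception (d) does not apply: the contract file relates to a closed matter.
Exception (e)'s conditions are all satisfied: the contract file contains personal medical information; the contract file was obtained under a confidentiality agreement. But applying paragraph (m): (m) operates — the record's age is 8 years, meeting the 8 years threshold. So (e) is unavailable.
No exception is made out. the Ostavia Water Board falls within the general rule.

Yes — the Ostavia Water Board must disclose the contract file.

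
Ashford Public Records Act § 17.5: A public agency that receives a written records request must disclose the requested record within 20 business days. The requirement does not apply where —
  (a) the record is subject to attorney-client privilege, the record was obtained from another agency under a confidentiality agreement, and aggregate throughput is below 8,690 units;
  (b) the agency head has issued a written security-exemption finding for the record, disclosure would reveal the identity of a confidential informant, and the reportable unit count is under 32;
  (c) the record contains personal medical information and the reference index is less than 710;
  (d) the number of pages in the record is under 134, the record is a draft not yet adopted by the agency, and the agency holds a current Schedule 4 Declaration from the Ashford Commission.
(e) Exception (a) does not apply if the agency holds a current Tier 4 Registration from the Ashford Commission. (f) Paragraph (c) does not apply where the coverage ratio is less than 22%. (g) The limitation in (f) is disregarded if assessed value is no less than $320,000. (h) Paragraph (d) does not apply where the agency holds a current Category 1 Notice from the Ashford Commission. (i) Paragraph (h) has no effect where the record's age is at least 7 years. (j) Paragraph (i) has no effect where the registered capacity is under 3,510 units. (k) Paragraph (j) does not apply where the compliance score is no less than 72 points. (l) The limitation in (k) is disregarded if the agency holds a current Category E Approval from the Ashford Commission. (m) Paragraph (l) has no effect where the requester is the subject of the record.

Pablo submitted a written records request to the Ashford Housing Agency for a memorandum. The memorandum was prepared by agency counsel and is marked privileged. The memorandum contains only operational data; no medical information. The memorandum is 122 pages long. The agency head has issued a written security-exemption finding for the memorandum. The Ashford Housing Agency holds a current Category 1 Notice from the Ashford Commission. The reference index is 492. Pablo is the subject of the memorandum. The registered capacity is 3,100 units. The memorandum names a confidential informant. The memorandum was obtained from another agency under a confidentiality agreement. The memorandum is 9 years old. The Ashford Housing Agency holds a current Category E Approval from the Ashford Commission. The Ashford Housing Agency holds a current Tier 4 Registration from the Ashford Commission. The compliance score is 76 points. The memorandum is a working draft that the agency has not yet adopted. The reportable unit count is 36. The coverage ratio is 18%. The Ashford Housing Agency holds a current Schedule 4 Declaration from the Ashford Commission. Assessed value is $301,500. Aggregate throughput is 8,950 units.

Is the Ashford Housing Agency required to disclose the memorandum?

Exception (a) fails — aggregate throughput is 8,950 units, not below 8,690 units.
Exception (b) fails — the reportable unit count is 36, not under 32.
Exception (c) requires that the record contains personal medical information; but the memorandum contains only operational data, so (c) is unavailable.
All of (d)'s requirements are met (the number of pages in the record is 122, under the 134 limit; the memorandum is an unadopted draft; a current Schedule 4 Declaration is held). Under paragraphs (h)–(m): (h) would limit (d) — a current Category 1 Notice is held — but (i) sets (h) aside: (i) operates — the record's age is 9 years, meeting the 7 years threshold. (j) would limit (i) — the registered capacity is 3,100 units, under the 3,510 units limit — but (k) sets (j) aside: (k) operates against (j): the compliance score is 76 points, meeting the 72 points threshold. (l) is engaged (a current Category E Approval is held), but is overridden by (m): (m) is engaged — Pablo is the subject of the memorandum. Exception (d) stands.

No — exception (d) applies; the Ashford Housing Agency is not required to disclose the memorandum.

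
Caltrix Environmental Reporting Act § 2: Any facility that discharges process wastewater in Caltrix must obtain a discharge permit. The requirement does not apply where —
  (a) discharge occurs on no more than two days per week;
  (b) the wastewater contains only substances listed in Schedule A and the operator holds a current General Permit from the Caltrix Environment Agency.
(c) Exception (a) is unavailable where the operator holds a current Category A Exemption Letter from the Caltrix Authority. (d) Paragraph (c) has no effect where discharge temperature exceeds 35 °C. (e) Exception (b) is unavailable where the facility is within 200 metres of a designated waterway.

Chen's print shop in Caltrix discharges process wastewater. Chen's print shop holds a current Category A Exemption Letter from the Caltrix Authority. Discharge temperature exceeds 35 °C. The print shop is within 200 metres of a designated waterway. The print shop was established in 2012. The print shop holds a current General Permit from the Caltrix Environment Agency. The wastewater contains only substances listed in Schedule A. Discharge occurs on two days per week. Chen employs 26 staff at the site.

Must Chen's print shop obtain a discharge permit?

Exception (a) is satisfied on its face — discharge occurs on no more than two days per week. Applying paragraphs (c)–(d): (c) would limit (a) — a current Category A Exemption Letter is held — but (d) sets (c) aside: (d) applies — discharge temperature exceeds 35 °C. So (a) applies.
Exception (b): the wastewater is Schedule-A-only; a current General Permit is held — every condition holds. Turning to paragraph (e): (e) operates against (b): the print shop is within 200 m of a designated waterway. Exception (b) does not apply.

No — exception (a) applies; Chen's print shop is not required to obtain a discharge permit.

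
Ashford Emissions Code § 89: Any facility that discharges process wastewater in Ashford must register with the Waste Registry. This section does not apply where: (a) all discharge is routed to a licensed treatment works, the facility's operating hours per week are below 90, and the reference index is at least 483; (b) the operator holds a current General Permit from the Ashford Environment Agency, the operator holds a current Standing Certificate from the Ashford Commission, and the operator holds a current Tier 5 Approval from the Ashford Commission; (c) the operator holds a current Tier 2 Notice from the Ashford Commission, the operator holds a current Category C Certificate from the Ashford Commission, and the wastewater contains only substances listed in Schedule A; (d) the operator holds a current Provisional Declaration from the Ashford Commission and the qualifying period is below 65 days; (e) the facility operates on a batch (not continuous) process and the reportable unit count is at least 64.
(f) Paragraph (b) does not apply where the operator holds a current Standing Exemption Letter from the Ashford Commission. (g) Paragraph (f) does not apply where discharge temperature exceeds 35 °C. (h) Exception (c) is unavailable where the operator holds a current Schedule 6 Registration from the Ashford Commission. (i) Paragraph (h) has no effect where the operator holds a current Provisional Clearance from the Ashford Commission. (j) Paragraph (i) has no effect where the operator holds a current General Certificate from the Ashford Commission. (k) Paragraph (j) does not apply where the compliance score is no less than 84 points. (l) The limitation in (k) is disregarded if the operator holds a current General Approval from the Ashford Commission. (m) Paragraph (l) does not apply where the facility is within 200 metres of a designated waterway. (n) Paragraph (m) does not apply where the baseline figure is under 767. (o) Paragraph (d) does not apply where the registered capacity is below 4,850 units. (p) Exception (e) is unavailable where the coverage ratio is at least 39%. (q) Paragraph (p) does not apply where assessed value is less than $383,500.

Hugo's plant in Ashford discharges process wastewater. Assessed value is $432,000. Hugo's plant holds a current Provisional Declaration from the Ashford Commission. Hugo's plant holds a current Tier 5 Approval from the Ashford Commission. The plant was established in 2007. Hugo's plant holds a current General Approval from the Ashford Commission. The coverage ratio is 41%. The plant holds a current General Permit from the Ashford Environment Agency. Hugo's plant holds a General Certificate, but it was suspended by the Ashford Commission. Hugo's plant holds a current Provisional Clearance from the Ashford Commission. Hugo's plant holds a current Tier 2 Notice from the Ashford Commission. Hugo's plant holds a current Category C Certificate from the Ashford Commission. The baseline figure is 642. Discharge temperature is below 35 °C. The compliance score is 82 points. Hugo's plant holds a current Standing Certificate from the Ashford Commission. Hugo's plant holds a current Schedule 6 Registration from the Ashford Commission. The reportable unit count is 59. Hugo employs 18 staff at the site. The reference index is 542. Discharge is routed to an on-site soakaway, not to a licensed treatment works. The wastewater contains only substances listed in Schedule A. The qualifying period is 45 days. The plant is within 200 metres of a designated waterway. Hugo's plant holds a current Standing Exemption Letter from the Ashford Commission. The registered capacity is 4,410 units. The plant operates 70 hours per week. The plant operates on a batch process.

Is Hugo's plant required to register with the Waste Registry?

Exception (a) requires that all discharge is routed to a licensed treatment works; but discharge is not routed to a licensed treatment works, so (a) is unavailable.
Exception (b)'s conditions are all satisfied: a current General Permit is held; a current Standing Certificate is held; a current Tier 5 Approval is held. However, paragraphs (f)–(g) must be considered: (f) operates against (b): a current Standing Exemption Letter is held. (g), which would lift (f), does not operate here — discharge temperature is below 35 °C. So (b) is unavailable.
Exception (c) is satisfied on its face — a current Tier 2 Notice is held; a current Category C Certificate is held; the wastewater is Schedule-A-only. Under paragraphs (h)–(n): (h) is engaged (a current Schedule 6 Registration is held), but is set aside by (i): (i) is engaged — a current Provisional Clearance is held. (j), which would lift (i), does not operate here — there is no General Certificate in force. So (c) applies.
All of (d)'s requirements are met (a current Provisional Declaration is held; the qualifying period is 45 days, below the 65 days limit). But: (o) applies — the registered capacity is 4,410 units, below the 4,850 units limit. So (d) is unavailable.
Exception (e) does not apply: the reportable unit count is 59, short of 64.

No — exception (c) applies; Hugo's plant is not required to register with the Waste Registry.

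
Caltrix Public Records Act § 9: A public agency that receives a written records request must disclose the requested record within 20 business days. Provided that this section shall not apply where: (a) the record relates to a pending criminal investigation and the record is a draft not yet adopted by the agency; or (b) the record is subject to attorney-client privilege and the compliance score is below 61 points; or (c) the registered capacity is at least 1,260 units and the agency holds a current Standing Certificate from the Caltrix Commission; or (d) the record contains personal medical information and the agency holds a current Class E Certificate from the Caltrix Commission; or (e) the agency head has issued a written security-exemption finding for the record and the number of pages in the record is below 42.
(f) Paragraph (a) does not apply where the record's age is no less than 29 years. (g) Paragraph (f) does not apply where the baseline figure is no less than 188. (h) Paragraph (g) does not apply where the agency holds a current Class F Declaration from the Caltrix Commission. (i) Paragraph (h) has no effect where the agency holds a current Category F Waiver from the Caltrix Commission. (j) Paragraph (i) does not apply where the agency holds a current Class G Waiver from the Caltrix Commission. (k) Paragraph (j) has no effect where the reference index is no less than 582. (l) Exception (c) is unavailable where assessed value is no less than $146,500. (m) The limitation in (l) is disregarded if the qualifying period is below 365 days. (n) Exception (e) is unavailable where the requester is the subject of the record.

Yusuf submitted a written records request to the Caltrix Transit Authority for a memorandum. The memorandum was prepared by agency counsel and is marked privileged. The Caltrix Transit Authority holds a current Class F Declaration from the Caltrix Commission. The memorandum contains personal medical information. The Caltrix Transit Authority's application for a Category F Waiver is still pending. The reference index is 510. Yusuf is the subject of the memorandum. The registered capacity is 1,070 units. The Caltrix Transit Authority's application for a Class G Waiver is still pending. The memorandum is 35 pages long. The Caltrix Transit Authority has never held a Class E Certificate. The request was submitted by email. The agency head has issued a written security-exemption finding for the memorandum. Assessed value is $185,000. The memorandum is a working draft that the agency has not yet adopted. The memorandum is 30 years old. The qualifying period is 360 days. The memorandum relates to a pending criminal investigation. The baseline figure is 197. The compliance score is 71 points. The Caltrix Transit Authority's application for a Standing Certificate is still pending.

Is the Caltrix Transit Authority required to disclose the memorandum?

Yes — the Caltrix Transit Authority must disclose the memorandum.

Exception (a)'s conditions are all satisfied: the memorandum relates to a pending investigation; the memorandum is an unadopted draft. Turning to paragraphs (f)–(k): (f) applies — the record's age is 30 years, meeting the 29 years threshold. (g) is triggered (the baseline figure is 197, meeting the 188 threshold), but is overridden by (h): (h) operates — a current Class F Declaration is held. (i), which would lift (h), is inapplicable — the Category F Waiver is not current. Exception (a) does not apply.
Exception (b) does not apply: the compliance score is 71 points, not below 61 points.
Exception (c) requires that the registered capacity is at least 1,260 units; but the registered capacity is 1,070 units, short of 1,260 units, so (c) is unavailable.
Exception (d) does not apply: the Class E Certificate is not current.
Exception (e): a written security-exemption finding has been issued; the number of pages in the record is 35, below the 42 limit — every condition holds. Turning to paragraph (n): (n) applies — Yusuf is the subject of the memorandum. (e) is therefore removed.
No exception displaces § 9.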